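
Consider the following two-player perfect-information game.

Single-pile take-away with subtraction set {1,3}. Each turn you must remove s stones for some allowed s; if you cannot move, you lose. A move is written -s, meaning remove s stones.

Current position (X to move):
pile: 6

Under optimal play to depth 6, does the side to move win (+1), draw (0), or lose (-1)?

value(6, X) = -1

[6] X move#1: -1:-1/5*, -3:-1/3
[5] O move#2: -1:+1/4*, -3:+1/2
[4] X move#3: -1:-1/3*, -3:-1/1
[3] O move#4: -1:+1/2*, -3:+1/0
[2] X move#5: -1:-1/1*
[1] O move#6: -1:+1/0*
[0] end (terminal -1, X#7); searched 6 to 6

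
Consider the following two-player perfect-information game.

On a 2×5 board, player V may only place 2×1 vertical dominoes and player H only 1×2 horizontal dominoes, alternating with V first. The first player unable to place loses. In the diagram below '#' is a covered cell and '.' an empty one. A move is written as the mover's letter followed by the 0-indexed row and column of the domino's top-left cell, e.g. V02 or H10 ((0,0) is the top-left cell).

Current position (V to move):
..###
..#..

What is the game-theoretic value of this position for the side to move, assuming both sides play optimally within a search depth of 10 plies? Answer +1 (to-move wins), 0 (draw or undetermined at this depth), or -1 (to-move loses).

value(..###/..#.., V) = +1

p1 V@[..###/..#..]: V00[#.###/#.#..]+1* V01[.####/.##..]+1
p2 H@[#.###/#.#..]: H13[#.###/#.###]-1*
p3 V@[#.###/#.###]: V01[#####/#####]+1*
p4 H@[#####/#####] terminal -1; root [..###/..#..] d10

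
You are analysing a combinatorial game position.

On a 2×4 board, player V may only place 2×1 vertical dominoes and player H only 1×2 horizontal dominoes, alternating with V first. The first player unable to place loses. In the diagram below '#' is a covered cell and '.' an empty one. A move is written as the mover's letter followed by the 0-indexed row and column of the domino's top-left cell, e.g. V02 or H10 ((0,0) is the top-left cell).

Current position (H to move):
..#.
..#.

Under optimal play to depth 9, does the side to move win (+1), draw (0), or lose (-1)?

value(..#./..#., H) = +1

ply 1, H at ..#./..#. | H00=+1→###./..#.*; H10=+1→..#./###.
ply 2, V at ###./..#. | V03=-1→####/..##*
ply 3, H at ####/..## | H10=+1→####/####*
ply 4: ####/#### is terminal -1 (V); from ..#./..#. depth 9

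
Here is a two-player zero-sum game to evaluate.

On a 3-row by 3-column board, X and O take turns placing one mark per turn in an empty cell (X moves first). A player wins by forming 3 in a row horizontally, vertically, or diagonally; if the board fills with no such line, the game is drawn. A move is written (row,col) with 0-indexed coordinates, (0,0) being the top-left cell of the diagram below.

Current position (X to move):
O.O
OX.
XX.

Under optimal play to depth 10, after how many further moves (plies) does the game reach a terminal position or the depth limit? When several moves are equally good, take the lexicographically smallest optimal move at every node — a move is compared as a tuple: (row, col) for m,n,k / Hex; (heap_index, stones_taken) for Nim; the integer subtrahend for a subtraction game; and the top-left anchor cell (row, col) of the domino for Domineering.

PV length from [O.O/OX./XX.]: 1 ply

ply 1, X at O.O/OX./XX. | (0,1)=+1→OXO/OX./XX.*; (1,2)=-1→O.O/OXX/XX.; (2,2)=+1→O.O/OX./XXX
ply 2: OXO/OX./XX. is terminal -1 (O); from O.O/OX./XX. depth 10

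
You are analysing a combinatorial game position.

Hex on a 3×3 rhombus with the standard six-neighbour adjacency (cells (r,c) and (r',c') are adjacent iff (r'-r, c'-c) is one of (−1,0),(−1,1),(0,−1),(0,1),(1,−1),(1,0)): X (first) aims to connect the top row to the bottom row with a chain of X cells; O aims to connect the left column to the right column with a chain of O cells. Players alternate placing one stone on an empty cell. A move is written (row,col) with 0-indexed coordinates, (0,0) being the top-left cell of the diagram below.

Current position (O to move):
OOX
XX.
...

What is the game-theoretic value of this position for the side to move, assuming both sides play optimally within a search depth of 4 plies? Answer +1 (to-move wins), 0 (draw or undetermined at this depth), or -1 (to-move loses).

ply 1, O at OOX/XX./... | (1,2)=-1→OOX/XXO/...*; (2,0)=-1→OOX/XX./O..; (2,1)=-1→OOX/XX./.O.; (2,2)=-1→OOX/XX./..O
ply 2, X at OOX/XXO/... | (2,0)=+1→OOX/XXO/X..*; (2,1)=+1→OOX/XXO/.X.; (2,2)=+1→OOX/XXO/..X
ply 3: OOX/XXO/X.. is terminal -1 (O); from OOX/XX./... depth 4

value(OOX/XX./..., O) = -1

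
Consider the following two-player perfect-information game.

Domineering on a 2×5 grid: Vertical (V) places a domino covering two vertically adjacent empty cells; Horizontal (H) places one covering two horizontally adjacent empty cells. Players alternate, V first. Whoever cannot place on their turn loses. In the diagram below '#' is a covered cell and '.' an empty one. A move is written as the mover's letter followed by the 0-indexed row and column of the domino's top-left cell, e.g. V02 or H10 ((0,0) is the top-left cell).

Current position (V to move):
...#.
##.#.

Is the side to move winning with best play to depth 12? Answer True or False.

V winning at [...#./##.#.]: True

[...#./##.#.] V move#1: V02:+1/..##./####.*, V04:-1/...##/##.##
[..##./####.] H move#2: H00:-1/####./####.*
[####./####.] V move#3: V04:+1/#####/#####*
[#####/#####] end (terminal -1, H#4); searched ...#./##.#. to 12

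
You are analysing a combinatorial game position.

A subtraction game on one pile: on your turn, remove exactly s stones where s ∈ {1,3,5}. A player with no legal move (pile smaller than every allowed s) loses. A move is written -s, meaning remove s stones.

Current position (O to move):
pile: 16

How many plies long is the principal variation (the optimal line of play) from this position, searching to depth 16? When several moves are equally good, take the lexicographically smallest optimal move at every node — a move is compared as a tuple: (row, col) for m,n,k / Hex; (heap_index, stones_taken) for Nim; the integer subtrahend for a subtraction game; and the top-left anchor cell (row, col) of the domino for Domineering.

ply 1, O at 16 | -1=-1→15*; -3=-1→13; -5=-1→11
ply 2, X at 15 | -1=+1→14*; -3=+1→12; -5=+1→10
ply 3, O at 14 | -1=-1→13*; -3=-1→11; -5=-1→9
ply 4, X at 13 | -1=+1→12*; -3=+1→10; -5=+1→8
ply 5, O at 12 | -1=-1→11*; -3=-1→9; -5=-1→7
ply 6, X at 11 | -1=+1→10*; -3=+1→8; -5=+1→6
ply 7, O at 10 | -1=-1→9*; -3=-1→7; -5=-1→5
ply 8, X at 9 | -1=+1→8*; -3=+1→6; -5=+1→4
ply 9, O at 8 | -1=-1→7*; -3=-1→5; -5=-1→3
ply 10, X at 7 | -1=+1→6*; -3=+1→4; -5=+1→2
ply 11, O at 6 | -1=-1→5*; -3=-1→3; -5=-1→1
ply 12, X at 5 | -1=+1→4*; -3=+1→2; -5=+1→0
ply 13, O at 4 | -1=-1→3*; -3=-1→1
ply 14, X at 3 | -1=+1→2*; -3=+1→0
ply 15, O at 2 | -1=-1→1*
ply 16, X at 1 | -1=+1→0*
ply 17: 0 is terminal -1 (O); from 16 depth 16

PV length from [16]: 16 plies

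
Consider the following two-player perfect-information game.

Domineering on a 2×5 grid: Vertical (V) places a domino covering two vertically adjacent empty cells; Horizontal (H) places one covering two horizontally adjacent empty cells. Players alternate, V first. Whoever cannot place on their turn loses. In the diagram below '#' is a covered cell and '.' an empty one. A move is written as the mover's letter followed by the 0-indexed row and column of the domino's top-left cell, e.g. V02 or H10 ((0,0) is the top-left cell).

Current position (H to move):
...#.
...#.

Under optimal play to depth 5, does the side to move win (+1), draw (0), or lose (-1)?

value(...#./...#., H) = -1

p1 H@[...#./...#.]: H00[##.#./...#.]-1* H01[.###./...#.]-1 H10[...#./##.#.]-1 H11[...#./.###.]-1
p2 V@[##.#./...#.]: V02[####./..##.]+1* V04[##.##/...##]-1
p3 H@[####./..##.]: H10[####./####.]-1*
p4 V@[####./####.]: V04[#####/#####]+1*
p5 H@[#####/#####] terminal -1; root [...#./...#.] d5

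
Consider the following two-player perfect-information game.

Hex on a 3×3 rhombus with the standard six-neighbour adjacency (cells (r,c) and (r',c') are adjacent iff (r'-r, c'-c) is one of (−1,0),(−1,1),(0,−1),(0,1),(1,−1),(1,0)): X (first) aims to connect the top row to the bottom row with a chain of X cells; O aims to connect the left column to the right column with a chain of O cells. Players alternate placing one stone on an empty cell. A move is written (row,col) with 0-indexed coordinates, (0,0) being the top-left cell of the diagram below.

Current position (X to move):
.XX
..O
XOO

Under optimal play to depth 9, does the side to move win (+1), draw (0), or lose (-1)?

value(.XX/..O/XOO, X) = +1

p1 X@[.XX/..O/XOO]: (0,0)[XXX/..O/XOO]+1* (1,0)[.XX/X.O/XOO]+1 (1,1)[.XX/.XO/XOO]+1
p2 O@[XXX/..O/XOO]: (1,0)[XXX/O.O/XOO]-1* (1,1)[XXX/.OO/XOO]-1
p3 X@[XXX/O.O/XOO]: (1,1)[XXX/OXO/XOO]+1*
p4 O@[XXX/OXO/XOO] terminal -1; root [.XX/..O/XOO] d9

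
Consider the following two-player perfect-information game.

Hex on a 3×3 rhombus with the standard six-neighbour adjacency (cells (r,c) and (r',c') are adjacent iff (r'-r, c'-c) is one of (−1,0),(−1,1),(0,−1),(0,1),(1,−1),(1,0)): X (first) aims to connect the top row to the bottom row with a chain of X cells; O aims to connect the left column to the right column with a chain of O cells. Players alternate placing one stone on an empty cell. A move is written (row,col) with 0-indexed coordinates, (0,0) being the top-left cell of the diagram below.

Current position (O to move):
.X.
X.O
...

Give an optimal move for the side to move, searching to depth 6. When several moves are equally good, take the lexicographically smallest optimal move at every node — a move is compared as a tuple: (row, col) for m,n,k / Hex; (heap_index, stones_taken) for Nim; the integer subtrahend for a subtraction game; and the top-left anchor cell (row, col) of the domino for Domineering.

[.X./X.O/...] O move#1: (0,0):-1/OX./X.O/..., (0,2):-1/.XO/X.O/..., (1,1):-1/.X./XOO/..., (2,0):+1/.X./X.O/O..*, (2,1):-1/.X./X.O/.O., (2,2):-1/.X./X.O/..O
[.X./X.O/O..] X move#2: (0,0):-1/XX./X.O/O..*, (0,2):-1/.XX/X.O/O.., (1,1):-1/.X./XXO/O.., (2,1):-1/.X./X.O/OX., (2,2):-1/.X./X.O/O.X
[XX./X.O/O..] O move#3: (0,2):+1/XXO/X.O/O..*, (1,1):+1/XX./XOO/O.., (2,1):+1/XX./X.O/OO., (2,2):+1/XX./X.O/O.O
[XXO/X.O/O..] X move#4: (1,1):-1/XXO/XXO/O..*, (2,1):-1/XXO/X.O/OX., (2,2):-1/XXO/X.O/O.X
[XXO/XXO/O..] O move#5: (2,1):+1/XXO/XXO/OO.*, (2,2):-1/XXO/XXO/O.O
[XXO/XXO/OO.] end (terminal -1, X#6); searched .X./X.O/... to 6

O's best at [.X./X.O/...]: (2,0)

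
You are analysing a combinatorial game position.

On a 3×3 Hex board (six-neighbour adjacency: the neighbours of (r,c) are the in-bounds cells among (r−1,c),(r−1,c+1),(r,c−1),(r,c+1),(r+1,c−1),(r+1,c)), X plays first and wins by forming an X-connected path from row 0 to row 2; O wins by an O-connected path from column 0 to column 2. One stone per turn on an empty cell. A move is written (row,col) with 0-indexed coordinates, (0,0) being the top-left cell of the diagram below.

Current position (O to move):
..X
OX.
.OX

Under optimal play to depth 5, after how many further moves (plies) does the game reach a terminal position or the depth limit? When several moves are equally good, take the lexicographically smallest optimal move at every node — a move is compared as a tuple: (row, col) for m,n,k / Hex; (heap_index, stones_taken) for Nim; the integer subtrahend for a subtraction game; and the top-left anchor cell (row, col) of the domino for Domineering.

ply 1, O at ..X/OX./.OX | (0,0)=-1→O.X/OX./.OX*; (0,1)=-1→.OX/OX./.OX; (1,2)=-1→..X/OXO/.OX; (2,0)=-1→..X/OX./OOX
ply 2, X at O.X/OX./.OX | (0,1)=+1→OXX/OX./.OX*; (1,2)=+1→O.X/OXX/.OX; (2,0)=+1→O.X/OX./XOX
ply 3, O at OXX/OX./.OX | (1,2)=-1→OXX/OXO/.OX*; (2,0)=-1→OXX/OX./OOX
ply 4, X at OXX/OXO/.OX | (2,0)=+1→OXX/OXO/XOX*
ply 5: OXX/OXO/XOX is terminal -1 (O); from ..X/OX./.OX depth 5

PV length from [..X/OX./.OX]: 4 plies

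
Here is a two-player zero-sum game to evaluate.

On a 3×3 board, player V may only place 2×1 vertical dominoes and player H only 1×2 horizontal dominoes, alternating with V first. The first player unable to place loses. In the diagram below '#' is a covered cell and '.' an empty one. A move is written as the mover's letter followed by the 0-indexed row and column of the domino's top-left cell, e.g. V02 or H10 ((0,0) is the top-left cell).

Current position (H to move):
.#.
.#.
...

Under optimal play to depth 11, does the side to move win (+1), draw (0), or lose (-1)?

p1 H@[.#./.#./...]: H20[.#./.#./##.]-1* H21[.#./.#./.##]-1
p2 V@[.#./.#./##.]: V00[##./##./##.]+1* V02[.##/.##/##.]+1 V12[.#./.##/###]+1
p3 H@[##./##./##.] terminal -1; root [.#./.#./...] d11

value(.#./.#./..., H) = -1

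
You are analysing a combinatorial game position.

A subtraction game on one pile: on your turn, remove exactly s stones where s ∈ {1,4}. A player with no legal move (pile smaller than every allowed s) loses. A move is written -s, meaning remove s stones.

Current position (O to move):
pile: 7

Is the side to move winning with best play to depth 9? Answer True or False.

p1 O@[7]: -1[6]-1* -4[3]-1
p2 X@[6]: -1[5]+1* -4[2]+1
p3 O@[5]: -1[4]-1* -4[1]-1
p4 X@[4]: -1[3]-1 -4[0]+1*
p5 O@[0] terminal -1; root [7] d9

O winning at [7]: False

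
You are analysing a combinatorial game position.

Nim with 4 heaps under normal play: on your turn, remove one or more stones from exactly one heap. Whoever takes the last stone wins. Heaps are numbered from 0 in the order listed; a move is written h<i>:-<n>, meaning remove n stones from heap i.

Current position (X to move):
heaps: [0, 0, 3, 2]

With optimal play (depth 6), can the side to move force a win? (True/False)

[(0,0,3,2)] X move#1: h2:-1:+1/(0,0,2,2)*, h2:-2:-1/(0,0,1,2), h2:-3:-1/(0,0,0,2), h3:-1:-1/(0,0,3,1), h3:-2:-1/(0,0,3,0)
[(0,0,2,2)] O move#2: h2:-1:-1/(0,0,1,2)*, h2:-2:-1/(0,0,0,2), h3:-1:-1/(0,0,2,1), h3:-2:-1/(0,0,2,0)
[(0,0,1,2)] X move#3: h2:-1:-1/(0,0,0,2), h3:-1:+1/(0,0,1,1)*, h3:-2:-1/(0,0,1,0)
[(0,0,1,1)] O move#4: h2:-1:-1/(0,0,0,1)*, h3:-1:-1/(0,0,1,0)
[(0,0,0,1)] X move#5: h3:-1:+1/(0,0,0,0)*
[(0,0,0,0)] end (terminal -1, O#6); searched (0,0,3,2) to 6

X winning at [(0,0,3,2)]: True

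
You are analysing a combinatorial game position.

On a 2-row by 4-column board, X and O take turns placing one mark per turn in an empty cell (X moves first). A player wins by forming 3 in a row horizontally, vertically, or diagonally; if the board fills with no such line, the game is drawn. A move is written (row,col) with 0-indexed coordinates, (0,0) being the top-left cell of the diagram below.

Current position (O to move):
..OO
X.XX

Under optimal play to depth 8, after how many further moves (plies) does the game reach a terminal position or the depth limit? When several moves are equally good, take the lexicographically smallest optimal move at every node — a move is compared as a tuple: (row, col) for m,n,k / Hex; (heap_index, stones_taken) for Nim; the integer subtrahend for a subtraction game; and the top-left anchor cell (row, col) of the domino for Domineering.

PV length from [..OO/X.XX]: 1 ply

[..OO/X.XX] O move#1: (0,0):-1/O.OO/X.XX, (0,1):+1/.OOO/X.XX*, (1,1):+0/..OO/XOXX
[.OOO/X.XX] end (terminal -1, X#2); searched ..OO/X.XX to 8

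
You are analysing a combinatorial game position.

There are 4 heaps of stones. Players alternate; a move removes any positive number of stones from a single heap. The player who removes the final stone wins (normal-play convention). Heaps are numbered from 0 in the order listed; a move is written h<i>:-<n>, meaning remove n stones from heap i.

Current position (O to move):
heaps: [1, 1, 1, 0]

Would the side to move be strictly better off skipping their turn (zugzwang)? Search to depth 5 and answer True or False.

[(1,1,1,0)] O move#1: h0:-1:+1/(0,1,1,0)*, h1:-1:+1/(1,0,1,0), h2:-1:+1/(1,1,0,0)
[(0,1,1,0)] X move#2: h1:-1:-1/(0,0,1,0)*, h2:-1:-1/(0,1,0,0)
[(0,0,1,0)] O move#3: h2:-1:+1/(0,0,0,0)*
[(0,0,0,0)] end (terminal -1, X#4); searched (1,1,1,0) to 5
pass branch (X moves first from the same position):
  | [(1,1,1,0)] X move#1: h0:-1:+1/(0,1,1,0)*, h1:-1:+1/(1,0,1,0), h2:-1:+1/(1,1,0,0)
  | [(0,1,1,0)] O move#2: h1:-1:-1/(0,0,1,0)*, h2:-1:-1/(0,1,0,0)
  | [(0,0,1,0)] X move#3: h2:-1:+1/(0,0,0,0)*
  | [(0,0,0,0)] end (terminal -1, O#4); searched (1,1,1,0) to 5
O moving scores +1; O passing scores -1

zugzwang((1,1,1,0), O) = False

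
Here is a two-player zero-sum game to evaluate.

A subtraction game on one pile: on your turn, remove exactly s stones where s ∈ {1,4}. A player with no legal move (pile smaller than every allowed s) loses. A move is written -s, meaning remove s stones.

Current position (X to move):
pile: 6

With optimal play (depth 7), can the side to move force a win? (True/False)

X winning at [6]: True

[6] X move#1: -1:+1/5*, -4:+1/2
[5] O move#2: -1:-1/4*, -4:-1/1
[4] X move#3: -1:-1/3, -4:+1/0*
[0] end (terminal -1, O#4); searched 6 to 7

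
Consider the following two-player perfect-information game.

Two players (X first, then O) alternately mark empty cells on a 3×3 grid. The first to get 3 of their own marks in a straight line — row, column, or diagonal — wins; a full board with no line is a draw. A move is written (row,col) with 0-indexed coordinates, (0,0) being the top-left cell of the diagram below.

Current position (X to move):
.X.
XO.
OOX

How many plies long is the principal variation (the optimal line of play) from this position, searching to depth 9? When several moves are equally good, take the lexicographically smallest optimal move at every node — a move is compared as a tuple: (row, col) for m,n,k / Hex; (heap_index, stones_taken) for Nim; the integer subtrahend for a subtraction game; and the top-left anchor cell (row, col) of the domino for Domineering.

[.X./XO./OOX] X move#1: (0,0):-1/XX./XO./OOX, (0,2):+1/.XX/XO./OOX*, (1,2):-1/.X./XOX/OOX
[.XX/XO./OOX] O move#2: (0,0):-1/OXX/XO./OOX*, (1,2):-1/.XX/XOO/OOX
[OXX/XO./OOX] X move#3: (1,2):+1/OXX/XOX/OOX*
[OXX/XOX/OOX] end (terminal -1, O#4); searched .X./XO./OOX to 9

PV length from [.X./XO./OOX]: 3 plies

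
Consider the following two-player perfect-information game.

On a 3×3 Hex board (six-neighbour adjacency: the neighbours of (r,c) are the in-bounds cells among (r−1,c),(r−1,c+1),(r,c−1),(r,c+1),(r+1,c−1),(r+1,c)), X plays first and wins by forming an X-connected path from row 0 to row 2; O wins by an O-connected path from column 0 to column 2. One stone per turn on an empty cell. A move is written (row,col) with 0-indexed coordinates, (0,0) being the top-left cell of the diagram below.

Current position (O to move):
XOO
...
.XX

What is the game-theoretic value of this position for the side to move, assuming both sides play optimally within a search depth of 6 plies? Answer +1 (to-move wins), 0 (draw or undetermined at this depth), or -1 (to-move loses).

value(XOO/.../.XX, O) = +1

[XOO/.../.XX] O move#1: (1,0):+1/XOO/O../.XX*, (1,1):+1/XOO/.O./.XX, (1,2):-1/XOO/..O/.XX, (2,0):+1/XOO/.../OXX
[XOO/O../.XX] end (terminal -1, X#2); searched XOO/.../.XX to 6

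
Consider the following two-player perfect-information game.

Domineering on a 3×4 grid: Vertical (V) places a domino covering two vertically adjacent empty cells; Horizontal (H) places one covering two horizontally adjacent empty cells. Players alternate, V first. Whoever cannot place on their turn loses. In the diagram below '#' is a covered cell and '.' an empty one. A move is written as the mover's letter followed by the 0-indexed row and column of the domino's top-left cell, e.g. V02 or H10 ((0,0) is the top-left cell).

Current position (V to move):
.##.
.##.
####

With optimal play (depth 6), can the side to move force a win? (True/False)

V winning at [.##./.##./####]: True

[.##./.##./####] V move#1: V00:+1/###./###./####*, V03:+1/.###/.###/####
[###./###./####] end (terminal -1, H#2); searched .##./.##./#### to 6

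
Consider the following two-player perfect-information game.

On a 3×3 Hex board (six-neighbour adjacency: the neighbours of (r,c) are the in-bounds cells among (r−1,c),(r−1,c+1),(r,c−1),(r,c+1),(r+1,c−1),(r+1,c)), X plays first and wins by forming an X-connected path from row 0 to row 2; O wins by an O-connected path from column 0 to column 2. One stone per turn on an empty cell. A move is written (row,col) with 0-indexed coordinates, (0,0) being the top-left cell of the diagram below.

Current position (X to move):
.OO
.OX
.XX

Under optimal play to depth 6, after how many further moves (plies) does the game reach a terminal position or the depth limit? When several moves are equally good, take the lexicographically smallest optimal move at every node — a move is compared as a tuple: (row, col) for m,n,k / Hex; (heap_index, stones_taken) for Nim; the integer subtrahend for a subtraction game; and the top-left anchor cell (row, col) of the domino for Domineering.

ply 1, X at .OO/.OX/.XX | (0,0)=-1→XOO/.OX/.XX*; (1,0)=-1→.OO/XOX/.XX; (2,0)=-1→.OO/.OX/XXX
ply 2, O at XOO/.OX/.XX | (1,0)=+1→XOO/OOX/.XX*; (2,0)=+1→XOO/.OX/OXX
ply 3: XOO/OOX/.XX is terminal -1 (X); from .OO/.OX/.XX depth 6

PV length from [.OO/.OX/.XX]: 2 plies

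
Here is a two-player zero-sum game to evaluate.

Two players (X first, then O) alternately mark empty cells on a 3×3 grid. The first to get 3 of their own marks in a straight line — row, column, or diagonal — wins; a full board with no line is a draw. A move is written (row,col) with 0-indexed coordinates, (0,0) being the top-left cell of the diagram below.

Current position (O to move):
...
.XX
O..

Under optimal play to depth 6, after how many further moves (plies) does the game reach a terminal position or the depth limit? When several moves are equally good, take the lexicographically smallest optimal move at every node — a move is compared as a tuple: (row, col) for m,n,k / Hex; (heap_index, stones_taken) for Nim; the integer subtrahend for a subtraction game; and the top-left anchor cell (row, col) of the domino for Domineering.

PV length from [.../.XX/O..]: 6 plies

[.../.XX/O..] O move#1: (0,0):-1/O../.XX/O.., (0,1):-1/.O./.XX/O.., (0,2):-1/..O/.XX/O.., (1,0):+0/.../OXX/O..*, (2,1):-1/.../.XX/OO., (2,2):-1/.../.XX/O.O
[.../OXX/O..] X move#2: (0,0):+0/X../OXX/O..*, (0,1):-1/.X./OXX/O.., (0,2):-1/..X/OXX/O.., (2,1):-1/.../OXX/OX., (2,2):-1/.../OXX/O.X
[X../OXX/O..] O move#3: (0,1):-1/XO./OXX/O.., (0,2):-1/X.O/OXX/O.., (2,1):-1/X../OXX/OO., (2,2):+0/X../OXX/O.O*
[X../OXX/O.O] X move#4: (0,1):-1/XX./OXX/O.O, (0,2):-1/X.X/OXX/O.O, (2,1):+0/X../OXX/OXO*
[X../OXX/OXO] O move#5: (0,1):+0/XO./OXX/OXO*, (0,2):-1/X.O/OXX/OXO
[XO./OXX/OXO] X move#6: (0,2):+0/XOX/OXX/OXO*
[XOX/OXX/OXO] end (terminal +0, O#7); searched .../.XX/O.. to 6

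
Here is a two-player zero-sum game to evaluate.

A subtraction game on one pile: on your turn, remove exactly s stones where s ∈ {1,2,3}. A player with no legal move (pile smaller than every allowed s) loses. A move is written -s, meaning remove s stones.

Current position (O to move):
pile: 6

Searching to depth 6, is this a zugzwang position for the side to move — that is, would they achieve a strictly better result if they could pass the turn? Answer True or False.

zugzwang(6, O) = False

[6] O move#1: -1:-1/5, -2:+1/4*, -3:-1/3
[4] X move#2: -1:-1/3*, -2:-1/2, -3:-1/1
[3] O move#3: -1:-1/2, -2:-1/1, -3:+1/0*
[0] end (terminal -1, X#4); searched 6 to 6
if O skipped the turn, X would face:
~ [6] X move#1: -1:-1/5, -2:+1/4*, -3:-1/3
~ [4] O move#2: -1:-1/3*, -2:-1/2, -3:-1/1
~ [3] X move#3: -1:-1/2, -2:-1/1, -3:+1/0*
~ [0] end (terminal -1, O#4); searched 6 to 6
compare (O): move=+1 vs pass=-1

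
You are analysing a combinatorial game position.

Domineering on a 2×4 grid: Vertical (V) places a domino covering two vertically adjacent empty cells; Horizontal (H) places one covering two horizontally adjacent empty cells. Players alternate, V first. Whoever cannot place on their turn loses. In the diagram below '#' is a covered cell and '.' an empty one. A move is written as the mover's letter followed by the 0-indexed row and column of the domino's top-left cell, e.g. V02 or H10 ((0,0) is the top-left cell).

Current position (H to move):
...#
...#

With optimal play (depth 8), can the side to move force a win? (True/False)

p1 H@[...#/...#]: H00[##.#/...#]+1* H01[.###/...#]+1 H10[...#/##.#]+1 H11[...#/.###]+1
p2 V@[##.#/...#]: V02[####/..##]-1*
p3 H@[####/..##]: H10[####/####]+1*
p4 V@[####/####] terminal -1; root [...#/...#] d8

H winning at [...#/...#]: True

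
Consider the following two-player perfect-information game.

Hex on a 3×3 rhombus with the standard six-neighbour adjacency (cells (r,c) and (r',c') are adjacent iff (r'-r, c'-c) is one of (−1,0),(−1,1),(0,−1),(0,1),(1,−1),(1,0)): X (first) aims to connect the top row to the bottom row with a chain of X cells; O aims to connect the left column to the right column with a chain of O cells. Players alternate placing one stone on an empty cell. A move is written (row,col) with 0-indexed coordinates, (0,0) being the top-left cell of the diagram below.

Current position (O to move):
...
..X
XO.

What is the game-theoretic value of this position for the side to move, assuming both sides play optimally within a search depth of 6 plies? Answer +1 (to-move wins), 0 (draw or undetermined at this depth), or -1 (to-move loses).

value(.../..X/XO., O) = -1

[.../..X/XO.] O move#1: (0,0):-1/O../..X/XO.*, (0,1):-1/.O./..X/XO., (0,2):-1/..O/..X/XO., (1,0):-1/.../O.X/XO., (1,1):-1/.../.OX/XO., (2,2):-1/.../..X/XOO
[O../..X/XO.] X move#2: (0,1):+1/OX./..X/XO.*, (0,2):+1/O.X/..X/XO., (1,0):+1/O../X.X/XO., (1,1):+1/O../.XX/XO., (2,2):+1/O../..X/XOX
[OX./..X/XO.] O move#3: (0,2):-1/OXO/..X/XO.*, (1,0):-1/OX./O.X/XO., (1,1):-1/OX./.OX/XO., (2,2):-1/OX./..X/XOO
[OXO/..X/XO.] X move#4: (1,0):+1/OXO/X.X/XO.*, (1,1):+1/OXO/.XX/XO., (2,2):+1/OXO/..X/XOX
[OXO/X.X/XO.] end (terminal -1, O#5); searched .../..X/XO. to 6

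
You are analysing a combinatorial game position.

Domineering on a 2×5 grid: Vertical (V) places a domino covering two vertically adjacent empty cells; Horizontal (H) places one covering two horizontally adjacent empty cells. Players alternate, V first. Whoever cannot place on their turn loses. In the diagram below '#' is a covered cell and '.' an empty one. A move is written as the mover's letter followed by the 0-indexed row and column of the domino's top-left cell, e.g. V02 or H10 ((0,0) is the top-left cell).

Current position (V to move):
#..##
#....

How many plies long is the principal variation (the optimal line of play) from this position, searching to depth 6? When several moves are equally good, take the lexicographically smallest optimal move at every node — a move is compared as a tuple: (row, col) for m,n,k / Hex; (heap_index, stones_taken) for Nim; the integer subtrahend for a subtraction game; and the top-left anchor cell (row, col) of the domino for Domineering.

PV length from [#..##/#....]: 3 plies

[#..##/#....] V move#1: V01:-1/##.##/##..., V02:+1/#.###/#.#..*
[#.###/#.#..] H move#2: H13:-1/#.###/#.###*
[#.###/#.###] V move#3: V01:+1/#####/#####*
[#####/#####] end (terminal -1, H#4); searched #..##/#.... to 6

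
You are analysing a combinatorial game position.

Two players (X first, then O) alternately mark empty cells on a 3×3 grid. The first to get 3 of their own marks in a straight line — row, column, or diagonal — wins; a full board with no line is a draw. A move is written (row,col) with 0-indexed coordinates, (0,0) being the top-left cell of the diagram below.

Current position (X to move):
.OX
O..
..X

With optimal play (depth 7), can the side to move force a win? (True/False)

p1 X@[.OX/O../..X]: (0,0)[XOX/O../..X]+1* (1,1)[.OX/OX./..X]+1 (1,2)[.OX/O.X/..X]+1 (2,0)[.OX/O../X.X]+1 (2,1)[.OX/O../.XX]+1
p2 O@[XOX/O../..X]: (1,1)[XOX/OO./..X]-1* (1,2)[XOX/O.O/..X]-1 (2,0)[XOX/O../O.X]-1 (2,1)[XOX/O../.OX]-1
p3 X@[XOX/OO./..X]: (1,2)[XOX/OOX/..X]+1* (2,0)[XOX/OO./X.X]-1 (2,1)[XOX/OO./.XX]-1
p4 O@[XOX/OOX/..X] terminal -1; root [.OX/O../..X] d7

X winning at [.OX/O../..X]: True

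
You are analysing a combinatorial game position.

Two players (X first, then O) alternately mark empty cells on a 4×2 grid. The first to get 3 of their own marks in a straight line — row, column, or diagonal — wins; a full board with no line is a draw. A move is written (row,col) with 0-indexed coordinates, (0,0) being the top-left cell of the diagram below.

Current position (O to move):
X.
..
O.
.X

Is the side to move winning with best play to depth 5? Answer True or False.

p1 O@[X./../O./.X]: (0,1)[XO/../O./.X]+0* (1,0)[X./O./O./.X]+0 (1,1)[X./.O/O./.X]+0 (2,1)[X./../OO/.X]+0 (3,0)[X./../O./OX]+0
p2 X@[XO/../O./.X]: (1,0)[XO/X./O./.X]+0* (1,1)[XO/.X/O./.X]+0 (2,1)[XO/../OX/.X]+0 (3,0)[XO/../O./XX]+0
p3 O@[XO/X./O./.X]: (1,1)[XO/XO/O./.X]+0* (2,1)[XO/X./OO/.X]+0 (3,0)[XO/X./O./OX]+0
p4 X@[XO/XO/O./.X]: (2,1)[XO/XO/OX/.X]+0* (3,0)[XO/XO/O./XX]-1
p5 O@[XO/XO/OX/.X]: (3,0)[XO/XO/OX/OX]+0*
p6 X@[XO/XO/OX/OX] terminal +0; root [X./../O./.X] d5

O winning at [X./../O./.X]: False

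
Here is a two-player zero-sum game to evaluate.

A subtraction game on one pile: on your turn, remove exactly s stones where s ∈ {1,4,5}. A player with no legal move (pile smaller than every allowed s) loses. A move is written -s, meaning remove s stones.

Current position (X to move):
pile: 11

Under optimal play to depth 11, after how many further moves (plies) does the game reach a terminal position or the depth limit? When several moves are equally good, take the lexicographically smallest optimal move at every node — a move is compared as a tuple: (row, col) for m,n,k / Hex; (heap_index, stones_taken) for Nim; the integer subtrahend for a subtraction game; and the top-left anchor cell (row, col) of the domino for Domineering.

[11] X move#1: -1:+1/10*, -4:-1/7, -5:-1/6
[10] O move#2: -1:-1/9*, -4:-1/6, -5:-1/5
[9] X move#3: -1:+1/8*, -4:-1/5, -5:-1/4
[8] O move#4: -1:-1/7*, -4:-1/4, -5:-1/3
[7] X move#5: -1:-1/6, -4:-1/3, -5:+1/2*
[2] O move#6: -1:-1/1*
[1] X move#7: -1:+1/0*
[0] end (terminal -1, O#8); searched 11 to 11

PV length from [11]: 7 plies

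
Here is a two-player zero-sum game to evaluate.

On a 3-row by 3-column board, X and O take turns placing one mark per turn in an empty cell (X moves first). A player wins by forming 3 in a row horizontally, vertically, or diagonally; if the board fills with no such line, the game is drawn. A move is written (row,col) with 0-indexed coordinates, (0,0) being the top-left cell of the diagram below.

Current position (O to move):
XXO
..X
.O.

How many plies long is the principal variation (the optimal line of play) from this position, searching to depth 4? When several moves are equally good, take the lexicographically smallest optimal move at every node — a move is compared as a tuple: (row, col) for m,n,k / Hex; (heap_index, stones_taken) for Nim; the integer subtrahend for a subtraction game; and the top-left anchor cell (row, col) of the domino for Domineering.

PV length from [XXO/..X/.O.]: 3 plies

ply 1, O at XXO/..X/.O. | (1,0)=+0→XXO/O.X/.O.; (1,1)=+0→XXO/.OX/.O.; (2,0)=+1→XXO/..X/OO.*; (2,2)=+0→XXO/..X/.OO
ply 2, X at XXO/..X/OO. | (1,0)=-1→XXO/X.X/OO.*; (1,1)=-1→XXO/.XX/OO.; (2,2)=-1→XXO/..X/OOX
ply 3, O at XXO/X.X/OO. | (1,1)=+1→XXO/XOX/OO.*; (2,2)=+1→XXO/X.X/OOO
ply 4: XXO/XOX/OO. is terminal -1 (X); from XXO/..X/.O. depth 4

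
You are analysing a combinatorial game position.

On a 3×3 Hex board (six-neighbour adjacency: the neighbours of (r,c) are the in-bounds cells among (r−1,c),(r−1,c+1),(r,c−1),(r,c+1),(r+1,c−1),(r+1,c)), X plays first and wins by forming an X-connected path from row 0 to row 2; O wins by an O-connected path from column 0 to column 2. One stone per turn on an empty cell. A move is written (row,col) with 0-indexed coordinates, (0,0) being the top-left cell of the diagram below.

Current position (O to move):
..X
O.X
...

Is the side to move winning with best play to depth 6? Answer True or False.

p1 O@[..X/O.X/...]: (0,0)[O.X/O.X/...]-1* (0,1)[.OX/O.X/...]-1 (1,1)[..X/OOX/...]-1 (2,0)[..X/O.X/O..]-1 (2,1)[..X/O.X/.O.]-1 (2,2)[..X/O.X/..O]-1
p2 X@[O.X/O.X/...]: (0,1)[OXX/O.X/...]+1* (1,1)[O.X/OXX/...]+1 (2,0)[O.X/O.X/X..]+1 (2,1)[O.X/O.X/.X.]+1 (2,2)[O.X/O.X/..X]+1
p3 O@[OXX/O.X/...]: (1,1)[OXX/OOX/...]-1* (2,0)[OXX/O.X/O..]-1 (2,1)[OXX/O.X/.O.]-1 (2,2)[OXX/O.X/..O]-1
p4 X@[OXX/OOX/...]: (2,0)[OXX/OOX/X..]+1* (2,1)[OXX/OOX/.X.]+1 (2,2)[OXX/OOX/..X]+1
p5 O@[OXX/OOX/X..]: (2,1)[OXX/OOX/XO.]-1* (2,2)[OXX/OOX/X.O]-1
p6 X@[OXX/OOX/XO.]: (2,2)[OXX/OOX/XOX]+1*
p7 O@[OXX/OOX/XOX] terminal -1; root [..X/O.X/...] d6

O winning at [..X/O.X/...]: False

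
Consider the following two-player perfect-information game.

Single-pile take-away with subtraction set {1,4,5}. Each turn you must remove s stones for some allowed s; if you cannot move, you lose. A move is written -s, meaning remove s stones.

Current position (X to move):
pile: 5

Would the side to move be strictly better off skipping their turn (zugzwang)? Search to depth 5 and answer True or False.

zugzwang(5, X) = False

[5] X move#1: -1:-1/4, -4:-1/1, -5:+1/0*
[0] end (terminal -1, O#2); searched 5 to 5
suppose X passes — search the same position with O to move:
pass> [5] O move#1: -1:-1/4, -4:-1/1, -5:+1/0*
pass> [0] end (terminal -1, X#2); searched 5 to 5
for X: play +1, pass -1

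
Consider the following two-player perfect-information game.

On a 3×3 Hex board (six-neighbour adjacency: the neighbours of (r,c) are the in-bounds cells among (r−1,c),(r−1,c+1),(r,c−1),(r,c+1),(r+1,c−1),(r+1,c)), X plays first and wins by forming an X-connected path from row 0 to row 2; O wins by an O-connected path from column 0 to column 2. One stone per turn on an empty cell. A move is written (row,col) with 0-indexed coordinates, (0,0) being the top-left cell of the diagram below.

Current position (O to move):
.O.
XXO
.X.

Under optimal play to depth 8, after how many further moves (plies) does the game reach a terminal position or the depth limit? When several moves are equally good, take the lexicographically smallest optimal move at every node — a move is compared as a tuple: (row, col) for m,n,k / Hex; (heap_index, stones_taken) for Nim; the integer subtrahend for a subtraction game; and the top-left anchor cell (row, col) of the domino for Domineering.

p1 O@[.O./XXO/.X.]: (0,0)[OO./XXO/.X.]-1* (0,2)[.OO/XXO/.X.]-1 (2,0)[.O./XXO/OX.]-1 (2,2)[.O./XXO/.XO]-1
p2 X@[OO./XXO/.X.]: (0,2)[OOX/XXO/.X.]+1* (2,0)[OO./XXO/XX.]-1 (2,2)[OO./XXO/.XX]-1
p3 O@[OOX/XXO/.X.] terminal -1; root [.O./XXO/.X.] d8

PV length from [.O./XXO/.X.]: 2 plies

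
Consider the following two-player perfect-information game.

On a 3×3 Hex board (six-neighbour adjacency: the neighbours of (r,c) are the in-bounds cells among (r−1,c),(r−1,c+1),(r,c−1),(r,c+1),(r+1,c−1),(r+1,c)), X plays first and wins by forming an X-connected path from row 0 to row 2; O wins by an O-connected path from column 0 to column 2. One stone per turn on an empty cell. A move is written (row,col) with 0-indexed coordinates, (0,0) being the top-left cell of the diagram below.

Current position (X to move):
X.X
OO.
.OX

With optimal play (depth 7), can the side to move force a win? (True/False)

X winning at [X.X/OO./.OX]: True

ply 1, X at X.X/OO./.OX | (0,1)=-1→XXX/OO./.OX; (1,2)=+1→X.X/OOX/.OX*; (2,0)=-1→X.X/OO./XOX
ply 2: X.X/OOX/.OX is terminal -1 (O); from X.X/OO./.OX depth 7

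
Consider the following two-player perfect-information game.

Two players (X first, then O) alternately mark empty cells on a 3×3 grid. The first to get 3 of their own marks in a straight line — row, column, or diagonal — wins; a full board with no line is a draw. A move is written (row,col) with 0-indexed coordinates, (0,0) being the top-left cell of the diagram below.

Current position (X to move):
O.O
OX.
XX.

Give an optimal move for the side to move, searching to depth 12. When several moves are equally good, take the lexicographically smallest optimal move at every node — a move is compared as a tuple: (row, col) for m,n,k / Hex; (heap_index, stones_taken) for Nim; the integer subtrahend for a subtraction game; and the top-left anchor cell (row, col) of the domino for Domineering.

[O.O/OX./XX.] X move#1: (0,1):+1/OXO/OX./XX.*, (1,2):-1/O.O/OXX/XX., (2,2):+1/O.O/OX./XXX
[OXO/OX./XX.] end (terminal -1, O#2); searched O.O/OX./XX. to 12

X's best at [O.O/OX./XX.]: (0,1)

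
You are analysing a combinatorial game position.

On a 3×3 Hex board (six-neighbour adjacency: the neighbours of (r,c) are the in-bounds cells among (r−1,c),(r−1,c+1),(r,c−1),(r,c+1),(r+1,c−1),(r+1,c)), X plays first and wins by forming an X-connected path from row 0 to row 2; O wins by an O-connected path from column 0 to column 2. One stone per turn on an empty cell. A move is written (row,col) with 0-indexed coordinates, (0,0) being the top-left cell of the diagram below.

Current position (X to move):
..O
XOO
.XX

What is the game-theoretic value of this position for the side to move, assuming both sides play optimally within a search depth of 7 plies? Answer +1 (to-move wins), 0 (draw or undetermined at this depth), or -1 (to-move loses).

value(..O/XOO/.XX, X) = +1

p1 X@[..O/XOO/.XX]: (0,0)[X.O/XOO/.XX]-1 (0,1)[.XO/XOO/.XX]-1 (2,0)[..O/XOO/XXX]+1*
p2 O@[..O/XOO/XXX]: (0,0)[O.O/XOO/XXX]-1* (0,1)[.OO/XOO/XXX]-1
p3 X@[O.O/XOO/XXX]: (0,1)[OXO/XOO/XXX]+1*
p4 O@[OXO/XOO/XXX] terminal -1; root [..O/XOO/.XX] d7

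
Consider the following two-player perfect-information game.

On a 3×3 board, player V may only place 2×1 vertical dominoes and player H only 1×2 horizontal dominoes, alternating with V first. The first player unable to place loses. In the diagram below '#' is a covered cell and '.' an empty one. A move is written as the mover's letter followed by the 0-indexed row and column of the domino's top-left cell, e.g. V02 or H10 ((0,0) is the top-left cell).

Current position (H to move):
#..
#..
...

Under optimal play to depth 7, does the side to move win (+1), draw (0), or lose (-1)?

value(#../#../..., H) = +1

ply 1, H at #../#../... | H01=-1→###/#../...; H11=+1→#../###/...*; H20=-1→#../#../##.; H21=-1→#../#../.##
ply 2: #../###/... is terminal -1 (V); from #../#../... depth 7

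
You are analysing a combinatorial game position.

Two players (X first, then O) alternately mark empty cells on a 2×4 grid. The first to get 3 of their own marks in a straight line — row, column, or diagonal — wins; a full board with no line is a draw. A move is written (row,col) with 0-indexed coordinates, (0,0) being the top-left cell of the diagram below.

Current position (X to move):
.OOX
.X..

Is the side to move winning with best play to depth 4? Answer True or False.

X winning at [.OOX/.X..]: False

ply 1, X at .OOX/.X.. | (0,0)=+0→XOOX/.X..*; (1,0)=-1→.OOX/XX..; (1,2)=-1→.OOX/.XX.; (1,3)=-1→.OOX/.X.X
ply 2, O at XOOX/.X.. | (1,0)=+0→XOOX/OX..*; (1,2)=+0→XOOX/.XO.; (1,3)=+0→XOOX/.X.O
ply 3, X at XOOX/OX.. | (1,2)=+0→XOOX/OXX.*; (1,3)=+0→XOOX/OX.X
ply 4, O at XOOX/OXX. | (1,3)=+0→XOOX/OXXO*
ply 5: XOOX/OXXO is terminal +0 (X); from .OOX/.X.. depth 4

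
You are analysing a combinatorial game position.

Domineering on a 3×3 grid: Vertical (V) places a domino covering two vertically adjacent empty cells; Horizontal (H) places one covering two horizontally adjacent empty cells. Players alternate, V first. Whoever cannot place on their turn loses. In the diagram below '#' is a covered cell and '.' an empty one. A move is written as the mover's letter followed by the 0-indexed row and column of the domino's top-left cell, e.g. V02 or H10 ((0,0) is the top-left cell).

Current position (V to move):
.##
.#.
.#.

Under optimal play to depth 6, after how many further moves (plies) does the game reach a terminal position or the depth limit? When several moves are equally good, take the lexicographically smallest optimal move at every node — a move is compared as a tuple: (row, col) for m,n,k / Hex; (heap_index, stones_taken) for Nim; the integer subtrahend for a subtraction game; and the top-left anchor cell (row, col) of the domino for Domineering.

PV length from [.##/.#./.#.]: 1 ply

[.##/.#./.#.] V move#1: V00:+1/###/##./.#.*, V10:+1/.##/##./##., V12:+1/.##/.##/.##
[###/##./.#.] end (terminal -1, H#2); searched .##/.#./.#. to 6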